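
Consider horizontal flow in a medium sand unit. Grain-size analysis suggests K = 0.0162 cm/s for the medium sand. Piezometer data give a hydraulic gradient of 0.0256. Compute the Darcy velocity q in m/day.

0.358

Convert K: 0.0162 cm/s × 864 = 14.00 m/day.
Hydraulic gradient i = 0.0256.
Specific discharge q = K · i = 14.00 × 0.02560 = 0.3583 m/day.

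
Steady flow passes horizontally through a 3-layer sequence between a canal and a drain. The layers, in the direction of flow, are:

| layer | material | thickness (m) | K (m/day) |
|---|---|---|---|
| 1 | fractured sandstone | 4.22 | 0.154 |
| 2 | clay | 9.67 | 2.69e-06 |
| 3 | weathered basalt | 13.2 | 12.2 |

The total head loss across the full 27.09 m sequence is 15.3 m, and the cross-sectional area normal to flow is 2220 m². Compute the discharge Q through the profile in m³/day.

0.00945

Flow is perpendicular to layering, so the layers act in series and the equivalent K is the thickness-weighted harmonic mean.
Total thickness L = 4.22 + 9.67 + 13.2 = 27.09 m.
Σ(b_i/K_i) = 4.22/0.154 + 9.67/2.69e-06 + 13.2/12.2 = 3.595e+06 d.
K_eq = L / Σ(b_i/K_i) = 27.09 / 3.595e+06 = 7.536e-06 m/day.
Q = K_eq · A · (Δh/L) = 7.536e-06 × 2220 × (15.3/27.09) = 0.009449 m³/day.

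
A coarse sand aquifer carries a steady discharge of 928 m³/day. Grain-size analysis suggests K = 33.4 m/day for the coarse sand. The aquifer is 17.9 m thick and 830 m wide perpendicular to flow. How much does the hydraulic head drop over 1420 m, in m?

Cross-sectional area A = 830 × 17.9 = 14857 m².
From Q = K·A·i, i = Q / (K·A) = 928 / (33.40 × 14857) = 0.001870.
Head loss Δh = i · L = 0.001870 × 1420 = 2.656 m.

2.66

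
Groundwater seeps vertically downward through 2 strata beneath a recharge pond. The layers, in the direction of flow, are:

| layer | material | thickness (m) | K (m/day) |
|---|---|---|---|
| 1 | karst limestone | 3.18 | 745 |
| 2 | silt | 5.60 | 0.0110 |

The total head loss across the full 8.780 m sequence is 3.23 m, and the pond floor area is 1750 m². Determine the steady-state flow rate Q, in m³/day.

11.1

Flow is perpendicular to layering, so the layers act in series and the equivalent K is the thickness-weighted harmonic mean.
Total thickness L = 3.18 + 5.60 = 8.780 m.
Σ(b_i/K_i) = 3.18/745 + 5.60/0.0110 = 509.1 d.
K_eq = L / Σ(b_i/K_i) = 8.780 / 509.1 = 0.01725 m/day.
Q = K_eq · A · (Δh/L) = 0.01725 × 1750 × (3.23/8.780) = 11.10 m³/day.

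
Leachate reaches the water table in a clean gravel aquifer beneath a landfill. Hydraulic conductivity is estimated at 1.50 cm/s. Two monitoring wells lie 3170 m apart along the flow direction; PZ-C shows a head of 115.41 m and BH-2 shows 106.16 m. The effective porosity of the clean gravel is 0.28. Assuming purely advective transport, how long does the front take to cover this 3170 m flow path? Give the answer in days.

Convert K: 1.50 cm/s × 864 = 1296 m/day.
Hydraulic gradient i = (115.41 − 106.16) / 3170 = 9.25 / 3170 = 0.002918.
Darcy flux q = K · i = 1296 × 0.002918 = 3.782 m/day.
Seepage velocity v = q / n_e = 3.782 / 0.28 = 13.51 m/day.
Travel time t = L / v = 3170 / 13.51 = 234.7 days.

235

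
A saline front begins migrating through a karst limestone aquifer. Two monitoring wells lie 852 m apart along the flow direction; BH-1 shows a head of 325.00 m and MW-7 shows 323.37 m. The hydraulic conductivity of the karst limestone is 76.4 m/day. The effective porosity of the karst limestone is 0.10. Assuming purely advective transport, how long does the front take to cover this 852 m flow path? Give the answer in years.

1.60

Hydraulic gradient i = (325.00 − 323.37) / 852 = 1.63 / 852 = 0.001913.
Darcy flux q = K · i = 76.40 × 0.001913 = 0.1462 m/day.
Seepage velocity v = q / n_e = 0.1462 / 0.10 = 1.462 m/day.
Travel time t = L / v = 852 / 1.462 = 582.9 days = 1.596 years.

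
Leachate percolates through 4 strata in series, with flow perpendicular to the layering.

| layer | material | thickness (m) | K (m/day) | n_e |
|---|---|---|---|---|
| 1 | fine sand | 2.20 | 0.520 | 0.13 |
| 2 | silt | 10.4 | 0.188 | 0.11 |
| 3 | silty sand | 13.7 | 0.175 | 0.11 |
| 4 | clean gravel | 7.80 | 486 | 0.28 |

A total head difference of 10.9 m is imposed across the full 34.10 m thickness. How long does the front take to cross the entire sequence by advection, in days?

64.8

With flow normal to the layers, continuity requires the same specific discharge q through every layer.
Σ(b_i/K_i) = 2.20/0.520 + 10.4/0.188 + 13.7/0.175 + 7.80/486 = 137.9 d.
q = Δh / Σ(b_i/K_i) = 10.9 / 137.9 = 0.07907 m/day.
In each layer the seepage velocity is v_i = q/n_i, so the layer transit time is t_i = b_i·n_i / q:
  layer 1 (fine sand): t_1 = 2.20 × 0.13 / 0.07907 = 3.617 d
  layer 2 (silt): t_2 = 10.4 × 0.11 / 0.07907 = 14.47 d
  layer 3 (silty sand): t_3 = 13.7 × 0.11 / 0.07907 = 19.06 d
  layer 4 (clean gravel): t_4 = 7.80 × 0.28 / 0.07907 = 27.62 d
Total t = Σ t_i = 64.76 days.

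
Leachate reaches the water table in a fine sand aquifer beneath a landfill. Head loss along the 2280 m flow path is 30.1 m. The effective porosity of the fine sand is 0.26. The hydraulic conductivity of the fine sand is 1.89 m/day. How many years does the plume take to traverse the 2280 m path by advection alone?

Hydraulic gradient i = Δh / L = 30.1 / 2280 = 0.01320.
Darcy flux q = K · i = 1.890 × 0.01320 = 0.02495 m/day.
Seepage velocity v = q / n_e = 0.02495 / 0.26 = 0.09597 m/day.
Travel time t = L / v = 2280 / 0.09597 = 23758 days = 65.05 years.

65.0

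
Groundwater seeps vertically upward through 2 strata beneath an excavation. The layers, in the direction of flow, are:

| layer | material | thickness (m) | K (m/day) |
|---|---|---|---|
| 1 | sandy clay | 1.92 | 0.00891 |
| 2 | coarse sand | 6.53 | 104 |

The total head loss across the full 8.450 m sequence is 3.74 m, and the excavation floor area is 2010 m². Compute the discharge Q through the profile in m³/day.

34.9

Flow is perpendicular to layering, so the layers act in series and the equivalent K is the thickness-weighted harmonic mean.
Total thickness L = 1.92 + 6.53 = 8.450 m.
Σ(b_i/K_i) = 1.92/0.00891 + 6.53/104 = 215.6 d.
K_eq = L / Σ(b_i/K_i) = 8.450 / 215.6 = 0.03920 m/day.
Q = K_eq · A · (Δh/L) = 0.03920 × 2010 × (3.74/8.450) = 34.88 m³/day.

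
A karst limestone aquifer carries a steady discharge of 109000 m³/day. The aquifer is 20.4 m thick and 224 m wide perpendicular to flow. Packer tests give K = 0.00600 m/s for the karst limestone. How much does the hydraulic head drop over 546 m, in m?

25.1

Convert K: 0.00600 m/s × 86400 = 518.4 m/day.
Cross-sectional area A = 224 × 20.4 = 4570 m².
From Q = K·A·i, i = Q / (K·A) = 109000 / (518.4 × 4570) = 0.04601.
Head loss Δh = i · L = 0.04601 × 546 = 25.12 m.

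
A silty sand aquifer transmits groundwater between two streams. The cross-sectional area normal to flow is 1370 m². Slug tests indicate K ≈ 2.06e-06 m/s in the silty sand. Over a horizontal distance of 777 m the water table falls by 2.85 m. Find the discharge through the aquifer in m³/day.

Convert K: 2.06e-06 m/s × 86400 = 0.1780 m/day.
Hydraulic gradient i = Δh / L = 2.85 / 777 = 0.003668.
Darcy's law: Q = K · A · i = 0.1780 × 1370 × 0.003668 = 0.8944 m³/day.

0.894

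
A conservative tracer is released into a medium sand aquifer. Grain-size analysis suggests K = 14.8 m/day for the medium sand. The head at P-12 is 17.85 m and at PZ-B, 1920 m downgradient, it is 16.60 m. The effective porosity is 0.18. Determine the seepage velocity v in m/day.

0.0535

Hydraulic gradient i = (17.85 − 16.60) / 1920 = 1.25 / 1920 = 0.0006510.
Darcy flux q = K · i = 14.80 × 0.0006510 = 0.009635 m/day.
Seepage velocity v = q / n_e = 0.009635 / 0.18 = 0.05353 m/day.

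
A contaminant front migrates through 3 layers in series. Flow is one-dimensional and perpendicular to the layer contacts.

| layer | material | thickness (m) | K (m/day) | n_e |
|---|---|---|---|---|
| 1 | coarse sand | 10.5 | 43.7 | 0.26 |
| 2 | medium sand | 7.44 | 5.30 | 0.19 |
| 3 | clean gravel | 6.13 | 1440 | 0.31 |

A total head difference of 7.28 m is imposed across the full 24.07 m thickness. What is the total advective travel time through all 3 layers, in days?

With flow normal to the layers, continuity requires the same specific discharge q through every layer.
Σ(b_i/K_i) = 10.5/43.7 + 7.44/5.30 + 6.13/1440 = 1.648 d.
q = Δh / Σ(b_i/K_i) = 7.28 / 1.648 = 4.417 m/day.
In each layer the seepage velocity is v_i = q/n_i, so the layer transit time is t_i = b_i·n_i / q:
  layer 1 (coarse sand): t_1 = 10.5 × 0.26 / 4.417 = 0.6181 d
  layer 2 (medium sand): t_2 = 7.44 × 0.19 / 4.417 = 0.3201 d
  layer 3 (clean gravel): t_3 = 6.13 × 0.31 / 4.417 = 0.4303 d
Total t = Σ t_i = 1.368 days.

1.37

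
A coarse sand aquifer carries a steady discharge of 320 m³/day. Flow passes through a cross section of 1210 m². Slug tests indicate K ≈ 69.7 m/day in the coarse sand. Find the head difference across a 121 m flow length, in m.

0.459

From Q = K·A·i, i = Q / (K·A) = 320 / (69.70 × 1210) = 0.003794.
Head loss Δh = i · L = 0.003794 × 121 = 0.4591 m.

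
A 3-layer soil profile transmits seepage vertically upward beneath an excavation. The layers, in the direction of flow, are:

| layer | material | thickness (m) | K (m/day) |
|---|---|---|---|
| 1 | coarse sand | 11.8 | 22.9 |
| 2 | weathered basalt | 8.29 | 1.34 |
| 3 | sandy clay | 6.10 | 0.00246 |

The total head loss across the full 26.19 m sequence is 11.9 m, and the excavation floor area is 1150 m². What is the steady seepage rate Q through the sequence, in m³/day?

Flow is perpendicular to layering, so the layers act in series and the equivalent K is the thickness-weighted harmonic mean.
Total thickness L = 11.8 + 8.29 + 6.10 = 26.19 m.
Σ(b_i/K_i) = 11.8/22.9 + 8.29/1.34 + 6.10/0.00246 = 2486 d.
K_eq = L / Σ(b_i/K_i) = 26.19 / 2486 = 0.01053 m/day.
Q = K_eq · A · (Δh/L) = 0.01053 × 1150 × (11.9/26.19) = 5.504 m³/day.

5.50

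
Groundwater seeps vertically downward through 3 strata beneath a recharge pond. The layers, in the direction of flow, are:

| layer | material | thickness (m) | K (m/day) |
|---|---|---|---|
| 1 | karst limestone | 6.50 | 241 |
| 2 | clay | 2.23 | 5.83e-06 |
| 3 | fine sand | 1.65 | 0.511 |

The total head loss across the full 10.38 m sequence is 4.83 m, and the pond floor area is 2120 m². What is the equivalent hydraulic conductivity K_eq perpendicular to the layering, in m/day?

2.71e-05

Flow is perpendicular to layering, so the layers act in series and the equivalent K is the thickness-weighted harmonic mean.
Total thickness L = 6.50 + 2.23 + 1.65 = 10.38 m.
Σ(b_i/K_i) = 6.50/241 + 2.23/5.83e-06 + 1.65/0.511 = 3.825e+05 d.
K_eq = L / Σ(b_i/K_i) = 10.38 / 3.825e+05 = 2.714e-05 m/day.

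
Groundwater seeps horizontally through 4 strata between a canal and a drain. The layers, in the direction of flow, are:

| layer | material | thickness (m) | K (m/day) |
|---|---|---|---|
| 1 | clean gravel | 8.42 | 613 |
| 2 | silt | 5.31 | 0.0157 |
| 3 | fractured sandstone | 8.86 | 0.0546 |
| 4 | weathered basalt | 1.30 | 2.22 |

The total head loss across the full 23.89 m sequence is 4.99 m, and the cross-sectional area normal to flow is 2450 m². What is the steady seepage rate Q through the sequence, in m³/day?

Flow is perpendicular to layering, so the layers act in series and the equivalent K is the thickness-weighted harmonic mean.
Total thickness L = 8.42 + 5.31 + 8.86 + 1.30 = 23.89 m.
Σ(b_i/K_i) = 8.42/613 + 5.31/0.0157 + 8.86/0.0546 + 1.30/2.22 = 501.1 d.
K_eq = L / Σ(b_i/K_i) = 23.89 / 501.1 = 0.04768 m/day.
Q = K_eq · A · (Δh/L) = 0.04768 × 2450 × (4.99/23.89) = 24.40 m³/day.

24.4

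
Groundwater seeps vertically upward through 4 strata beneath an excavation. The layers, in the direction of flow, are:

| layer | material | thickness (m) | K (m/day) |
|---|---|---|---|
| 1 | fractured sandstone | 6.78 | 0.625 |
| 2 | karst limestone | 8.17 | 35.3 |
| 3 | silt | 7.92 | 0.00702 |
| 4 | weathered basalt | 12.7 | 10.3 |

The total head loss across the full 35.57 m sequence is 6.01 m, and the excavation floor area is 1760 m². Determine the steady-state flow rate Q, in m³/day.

9.27

Flow is perpendicular to layering, so the layers act in series and the equivalent K is the thickness-weighted harmonic mean.
Total thickness L = 6.78 + 8.17 + 7.92 + 12.7 = 35.57 m.
Σ(b_i/K_i) = 6.78/0.625 + 8.17/35.3 + 7.92/0.00702 + 12.7/10.3 = 1141 d.
K_eq = L / Σ(b_i/K_i) = 35.57 / 1141 = 0.03119 m/day.
Q = K_eq · A · (Δh/L) = 0.03119 × 1760 × (6.01/35.57) = 9.274 m³/day.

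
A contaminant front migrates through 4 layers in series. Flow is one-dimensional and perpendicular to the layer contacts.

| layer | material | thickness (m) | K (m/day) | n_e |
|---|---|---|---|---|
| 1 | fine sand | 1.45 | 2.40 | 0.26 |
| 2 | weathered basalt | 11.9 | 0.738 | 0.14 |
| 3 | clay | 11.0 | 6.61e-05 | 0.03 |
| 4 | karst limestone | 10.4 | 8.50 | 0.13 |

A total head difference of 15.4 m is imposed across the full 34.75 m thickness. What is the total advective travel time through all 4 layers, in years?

110

With flow normal to the layers, continuity requires the same specific discharge q through every layer.
Σ(b_i/K_i) = 1.45/2.40 + 11.9/0.738 + 11.0/6.61e-05 + 10.4/8.50 = 1.664e+05 d.
q = Δh / Σ(b_i/K_i) = 15.4 / 1.664e+05 = 9.253e-05 m/day.
In each layer the seepage velocity is v_i = q/n_i, so the layer transit time is t_i = b_i·n_i / q:
  layer 1 (fine sand): t_1 = 1.45 × 0.26 / 9.253e-05 = 4074 d
  layer 2 (weathered basalt): t_2 = 11.9 × 0.14 / 9.253e-05 = 18005 d
  layer 3 (clay): t_3 = 11.0 × 0.03 / 9.253e-05 = 3566 d
  layer 4 (karst limestone): t_4 = 10.4 × 0.13 / 9.253e-05 = 14611 d
Total t = Σ t_i = 40257 days = 110.2 years.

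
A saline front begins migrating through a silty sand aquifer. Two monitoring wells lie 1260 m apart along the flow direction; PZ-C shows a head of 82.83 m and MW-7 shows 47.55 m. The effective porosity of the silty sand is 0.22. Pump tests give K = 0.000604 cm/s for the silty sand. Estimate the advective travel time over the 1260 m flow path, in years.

51.9

Convert K: 0.000604 cm/s × 864 = 0.5219 m/day.
Hydraulic gradient i = (82.83 − 47.55) / 1260 = 35.28 / 1260 = 0.02800.
Darcy flux q = K · i = 0.5219 × 0.02800 = 0.01461 m/day.
Seepage velocity v = q / n_e = 0.01461 / 0.22 = 0.06642 m/day.
Travel time t = L / v = 1260 / 0.06642 = 18971 days = 51.94 years.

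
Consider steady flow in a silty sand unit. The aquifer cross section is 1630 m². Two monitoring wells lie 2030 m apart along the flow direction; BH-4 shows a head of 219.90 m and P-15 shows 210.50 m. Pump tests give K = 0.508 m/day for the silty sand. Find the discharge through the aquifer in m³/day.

Hydraulic gradient i = (219.90 − 210.50) / 2030 = 9.4 / 2030 = 0.004631.
Darcy's law: Q = K · A · i = 0.5080 × 1630 × 0.004631 = 3.834 m³/day.

3.83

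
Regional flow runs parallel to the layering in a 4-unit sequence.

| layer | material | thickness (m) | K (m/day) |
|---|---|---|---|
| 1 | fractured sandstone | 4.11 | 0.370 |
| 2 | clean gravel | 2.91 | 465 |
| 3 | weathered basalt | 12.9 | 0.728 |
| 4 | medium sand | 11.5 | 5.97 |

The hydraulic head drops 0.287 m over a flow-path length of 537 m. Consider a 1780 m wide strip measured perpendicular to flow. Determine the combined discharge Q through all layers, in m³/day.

Flow is parallel to layering, so each bed carries its own Darcy discharge and the transmissivities add.
Σ(K_i·b_i) = 0.370×4.11 + 465×2.91 + 0.728×12.9 + 5.97×11.5 = 1433 m²/day.
Hydraulic gradient i = Δh / L = 0.287 / 537 = 0.0005345.
Q = Σ(K_i·b_i) · W · i = 1433 × 1780 × 0.0005345 = 1363 m³/day.

1360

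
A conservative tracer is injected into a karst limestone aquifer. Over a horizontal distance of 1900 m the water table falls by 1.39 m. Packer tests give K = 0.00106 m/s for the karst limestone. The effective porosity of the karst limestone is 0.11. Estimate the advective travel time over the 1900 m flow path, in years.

Convert K: 0.00106 m/s × 86400 = 91.58 m/day.
Hydraulic gradient i = Δh / L = 1.39 / 1900 = 0.0007316.
Darcy flux q = K · i = 91.58 × 0.0007316 = 0.06700 m/day.
Seepage velocity v = q / n_e = 0.06700 / 0.11 = 0.6091 m/day.
Travel time t = L / v = 1900 / 0.6091 = 3119 days = 8.540 years.

8.54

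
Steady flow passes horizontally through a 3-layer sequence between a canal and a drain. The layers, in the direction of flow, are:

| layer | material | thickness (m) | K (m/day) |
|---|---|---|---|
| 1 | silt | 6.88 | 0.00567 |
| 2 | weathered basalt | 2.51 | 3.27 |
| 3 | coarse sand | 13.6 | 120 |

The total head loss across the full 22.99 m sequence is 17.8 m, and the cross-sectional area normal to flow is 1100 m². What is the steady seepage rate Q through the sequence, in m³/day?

Flow is perpendicular to layering, so the layers act in series and the equivalent K is the thickness-weighted harmonic mean.
Total thickness L = 6.88 + 2.51 + 13.6 = 22.99 m.
Σ(b_i/K_i) = 6.88/0.00567 + 2.51/3.27 + 13.6/120 = 1214 d.
K_eq = L / Σ(b_i/K_i) = 22.99 / 1214 = 0.01893 m/day.
Q = K_eq · A · (Δh/L) = 0.01893 × 1100 × (17.8/22.99) = 16.12 m³/day.

16.1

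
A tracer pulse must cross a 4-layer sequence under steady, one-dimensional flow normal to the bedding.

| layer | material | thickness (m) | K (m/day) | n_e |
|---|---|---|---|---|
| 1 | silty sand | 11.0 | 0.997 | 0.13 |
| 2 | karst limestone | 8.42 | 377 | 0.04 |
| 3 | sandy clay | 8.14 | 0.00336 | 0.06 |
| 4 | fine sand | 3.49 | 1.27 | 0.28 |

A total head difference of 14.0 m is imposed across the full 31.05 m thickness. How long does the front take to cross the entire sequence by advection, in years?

With flow normal to the layers, continuity requires the same specific discharge q through every layer.
Σ(b_i/K_i) = 11.0/0.997 + 8.42/377 + 8.14/0.00336 + 3.49/1.27 = 2436 d.
q = Δh / Σ(b_i/K_i) = 14.0 / 2436 = 0.005746 m/day.
In each layer the seepage velocity is v_i = q/n_i, so the layer transit time is t_i = b_i·n_i / q:
  layer 1 (silty sand): t_1 = 11.0 × 0.13 / 0.005746 = 248.9 d
  layer 2 (karst limestone): t_2 = 8.42 × 0.04 / 0.005746 = 58.61 d
  layer 3 (sandy clay): t_3 = 8.14 × 0.06 / 0.005746 = 85.00 d
  layer 4 (fine sand): t_4 = 3.49 × 0.28 / 0.005746 = 170.1 d
Total t = Σ t_i = 562.5 days = 1.540 years.

1.54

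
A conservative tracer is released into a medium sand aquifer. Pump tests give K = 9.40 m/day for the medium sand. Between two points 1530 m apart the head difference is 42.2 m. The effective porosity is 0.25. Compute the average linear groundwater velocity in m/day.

Hydraulic gradient i = Δh / L = 42.2 / 1530 = 0.02758.
Darcy flux q = K · i = 9.400 × 0.02758 = 0.2593 m/day.
Seepage velocity v = q / n_e = 0.2593 / 0.25 = 1.037 m/day.

1.04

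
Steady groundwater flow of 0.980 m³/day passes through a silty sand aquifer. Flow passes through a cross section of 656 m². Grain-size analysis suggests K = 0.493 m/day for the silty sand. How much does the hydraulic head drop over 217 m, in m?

From Q = K·A·i, i = Q / (K·A) = 0.980 / (0.4930 × 656.0) = 0.003030.
Head loss Δh = i · L = 0.003030 × 217 = 0.6576 m.

0.658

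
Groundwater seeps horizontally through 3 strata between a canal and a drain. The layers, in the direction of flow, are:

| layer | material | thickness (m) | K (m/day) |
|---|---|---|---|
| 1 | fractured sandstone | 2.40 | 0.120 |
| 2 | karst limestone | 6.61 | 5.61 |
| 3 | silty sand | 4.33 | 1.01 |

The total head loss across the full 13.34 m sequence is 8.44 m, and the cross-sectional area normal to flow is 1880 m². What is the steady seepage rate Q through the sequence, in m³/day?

623

Flow is perpendicular to layering, so the layers act in series and the equivalent K is the thickness-weighted harmonic mean.
Total thickness L = 2.40 + 6.61 + 4.33 = 13.34 m.
Σ(b_i/K_i) = 2.40/0.120 + 6.61/5.61 + 4.33/1.01 = 25.47 d.
K_eq = L / Σ(b_i/K_i) = 13.34 / 25.47 = 0.5238 m/day.
Q = K_eq · A · (Δh/L) = 0.5238 × 1880 × (8.44/13.34) = 623.1 m³/day.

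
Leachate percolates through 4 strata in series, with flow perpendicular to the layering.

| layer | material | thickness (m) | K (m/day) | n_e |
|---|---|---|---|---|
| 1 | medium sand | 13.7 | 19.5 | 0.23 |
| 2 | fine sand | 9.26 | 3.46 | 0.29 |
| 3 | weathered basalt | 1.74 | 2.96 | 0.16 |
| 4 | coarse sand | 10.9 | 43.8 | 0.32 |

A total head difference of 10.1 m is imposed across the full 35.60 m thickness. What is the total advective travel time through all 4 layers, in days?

4.01

With flow normal to the layers, continuity requires the same specific discharge q through every layer.
Σ(b_i/K_i) = 13.7/19.5 + 9.26/3.46 + 1.74/2.96 + 10.9/43.8 = 4.216 d.
q = Δh / Σ(b_i/K_i) = 10.1 / 4.216 = 2.396 m/day.
In each layer the seepage velocity is v_i = q/n_i, so the layer transit time is t_i = b_i·n_i / q:
  layer 1 (medium sand): t_1 = 13.7 × 0.23 / 2.396 = 1.315 d
  layer 2 (fine sand): t_2 = 9.26 × 0.29 / 2.396 = 1.121 d
  layer 3 (weathered basalt): t_3 = 1.74 × 0.16 / 2.396 = 0.1162 d
  layer 4 (coarse sand): t_4 = 10.9 × 0.32 / 2.396 = 1.456 d
Total t = Σ t_i = 4.008 days.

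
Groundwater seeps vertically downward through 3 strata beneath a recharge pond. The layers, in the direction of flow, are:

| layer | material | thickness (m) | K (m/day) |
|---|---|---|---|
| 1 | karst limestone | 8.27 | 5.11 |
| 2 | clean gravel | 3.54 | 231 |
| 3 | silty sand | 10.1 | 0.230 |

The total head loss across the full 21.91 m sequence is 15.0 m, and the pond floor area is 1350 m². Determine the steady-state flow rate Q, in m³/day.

Flow is perpendicular to layering, so the layers act in series and the equivalent K is the thickness-weighted harmonic mean.
Total thickness L = 8.27 + 3.54 + 10.1 = 21.91 m.
Σ(b_i/K_i) = 8.27/5.11 + 3.54/231 + 10.1/0.230 = 45.55 d.
K_eq = L / Σ(b_i/K_i) = 21.91 / 45.55 = 0.4810 m/day.
Q = K_eq · A · (Δh/L) = 0.4810 × 1350 × (15.0/21.91) = 444.6 m³/day.

445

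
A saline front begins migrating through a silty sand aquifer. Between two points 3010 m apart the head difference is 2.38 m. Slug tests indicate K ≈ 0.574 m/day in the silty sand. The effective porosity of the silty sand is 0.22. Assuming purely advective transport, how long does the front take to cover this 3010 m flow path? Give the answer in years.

3990

Hydraulic gradient i = Δh / L = 2.38 / 3010 = 0.0007907.
Darcy flux q = K · i = 0.5740 × 0.0007907 = 0.0004539 m/day.
Seepage velocity v = q / n_e = 0.0004539 / 0.22 = 0.002063 m/day.
Travel time t = L / v = 3010 / 0.002063 = 1.459e+06 days = 3995 years.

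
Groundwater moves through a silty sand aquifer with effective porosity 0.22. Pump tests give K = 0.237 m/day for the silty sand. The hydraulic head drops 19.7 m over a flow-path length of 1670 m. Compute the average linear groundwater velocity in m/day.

0.0127

Hydraulic gradient i = Δh / L = 19.7 / 1670 = 0.01180.
Darcy flux q = K · i = 0.2370 × 0.01180 = 0.002796 m/day.
Seepage velocity v = q / n_e = 0.002796 / 0.22 = 0.01271 m/day.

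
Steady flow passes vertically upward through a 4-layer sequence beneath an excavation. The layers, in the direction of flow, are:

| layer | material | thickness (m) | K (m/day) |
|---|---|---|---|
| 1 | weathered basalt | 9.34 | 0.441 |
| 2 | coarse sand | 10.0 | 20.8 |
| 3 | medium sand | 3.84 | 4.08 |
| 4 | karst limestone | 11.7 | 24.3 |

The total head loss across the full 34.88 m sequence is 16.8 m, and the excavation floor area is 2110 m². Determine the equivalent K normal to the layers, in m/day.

1.51

Flow is perpendicular to layering, so the layers act in series and the equivalent K is the thickness-weighted harmonic mean.
Total thickness L = 9.34 + 10.0 + 3.84 + 11.7 = 34.88 m.
Σ(b_i/K_i) = 9.34/0.441 + 10.0/20.8 + 3.84/4.08 + 11.7/24.3 = 23.08 d.
K_eq = L / Σ(b_i/K_i) = 34.88 / 23.08 = 1.511 m/day.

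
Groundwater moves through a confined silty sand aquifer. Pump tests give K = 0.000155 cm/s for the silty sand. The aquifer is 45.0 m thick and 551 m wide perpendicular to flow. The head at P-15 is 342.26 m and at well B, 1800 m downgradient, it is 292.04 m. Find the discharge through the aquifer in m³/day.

Convert K: 0.000155 cm/s × 864 = 0.1339 m/day.
Cross-sectional area A = 551 × 45.0 = 24795 m².
Hydraulic gradient i = (342.26 − 292.04) / 1800 = 50.22 / 1800 = 0.02790.
Darcy's law: Q = K · A · i = 0.1339 × 24795 × 0.02790 = 92.64 m³/day.

92.6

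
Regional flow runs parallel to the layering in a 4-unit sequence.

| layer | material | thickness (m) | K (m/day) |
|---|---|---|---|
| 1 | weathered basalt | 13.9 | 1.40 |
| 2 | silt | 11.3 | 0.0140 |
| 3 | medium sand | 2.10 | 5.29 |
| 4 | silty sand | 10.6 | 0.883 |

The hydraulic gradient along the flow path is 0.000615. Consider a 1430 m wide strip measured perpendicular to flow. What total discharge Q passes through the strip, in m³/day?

Flow is parallel to layering, so each bed carries its own Darcy discharge and the transmissivities add.
Σ(K_i·b_i) = 1.40×13.9 + 0.0140×11.3 + 5.29×2.10 + 0.883×10.6 = 40.09 m²/day.
Hydraulic gradient i = 0.000615.
Q = Σ(K_i·b_i) · W · i = 40.09 × 1430 × 0.0006150 = 35.25 m³/day.

35.3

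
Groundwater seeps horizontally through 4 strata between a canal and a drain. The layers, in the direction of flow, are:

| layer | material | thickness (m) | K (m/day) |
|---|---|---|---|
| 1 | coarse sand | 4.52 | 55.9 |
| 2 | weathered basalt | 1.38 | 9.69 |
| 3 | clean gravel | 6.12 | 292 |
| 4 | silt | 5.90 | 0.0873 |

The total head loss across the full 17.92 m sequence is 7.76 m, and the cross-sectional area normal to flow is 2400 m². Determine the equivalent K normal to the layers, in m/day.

0.264

Flow is perpendicular to layering, so the layers act in series and the equivalent K is the thickness-weighted harmonic mean.
Total thickness L = 4.52 + 1.38 + 6.12 + 5.90 = 17.92 m.
Σ(b_i/K_i) = 4.52/55.9 + 1.38/9.69 + 6.12/292 + 5.90/0.0873 = 67.83 d.
K_eq = L / Σ(b_i/K_i) = 17.92 / 67.83 = 0.2642 m/day.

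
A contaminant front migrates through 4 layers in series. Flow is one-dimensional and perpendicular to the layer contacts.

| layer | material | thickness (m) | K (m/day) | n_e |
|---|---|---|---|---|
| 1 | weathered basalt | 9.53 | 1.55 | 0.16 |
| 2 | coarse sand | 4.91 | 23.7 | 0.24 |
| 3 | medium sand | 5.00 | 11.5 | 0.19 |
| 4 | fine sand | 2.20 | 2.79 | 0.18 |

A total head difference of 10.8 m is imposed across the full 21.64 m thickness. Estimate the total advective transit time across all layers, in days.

2.84

With flow normal to the layers, continuity requires the same specific discharge q through every layer.
Σ(b_i/K_i) = 9.53/1.55 + 4.91/23.7 + 5.00/11.5 + 2.20/2.79 = 7.579 d.
q = Δh / Σ(b_i/K_i) = 10.8 / 7.579 = 1.425 m/day.
In each layer the seepage velocity is v_i = q/n_i, so the layer transit time is t_i = b_i·n_i / q:
  layer 1 (weathered basalt): t_1 = 9.53 × 0.16 / 1.425 = 1.070 d
  layer 2 (coarse sand): t_2 = 4.91 × 0.24 / 1.425 = 0.8269 d
  layer 3 (medium sand): t_3 = 5.00 × 0.19 / 1.425 = 0.6667 d
  layer 4 (fine sand): t_4 = 2.20 × 0.18 / 1.425 = 0.2779 d
Total t = Σ t_i = 2.842 days.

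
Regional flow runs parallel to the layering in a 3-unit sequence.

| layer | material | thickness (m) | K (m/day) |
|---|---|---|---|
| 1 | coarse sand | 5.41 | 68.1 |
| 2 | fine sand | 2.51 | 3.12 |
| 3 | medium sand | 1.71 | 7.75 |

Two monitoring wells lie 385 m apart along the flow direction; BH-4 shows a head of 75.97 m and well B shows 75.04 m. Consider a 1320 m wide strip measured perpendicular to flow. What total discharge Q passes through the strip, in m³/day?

Flow is parallel to layering, so each bed carries its own Darcy discharge and the transmissivities add.
Σ(K_i·b_i) = 68.1×5.41 + 3.12×2.51 + 7.75×1.71 = 389.5 m²/day.
Hydraulic gradient i = (75.97 − 75.04) / 385 = 0.93 / 385 = 0.002416.
Q = Σ(K_i·b_i) · W · i = 389.5 × 1320 × 0.002416 = 1242 m³/day.

1240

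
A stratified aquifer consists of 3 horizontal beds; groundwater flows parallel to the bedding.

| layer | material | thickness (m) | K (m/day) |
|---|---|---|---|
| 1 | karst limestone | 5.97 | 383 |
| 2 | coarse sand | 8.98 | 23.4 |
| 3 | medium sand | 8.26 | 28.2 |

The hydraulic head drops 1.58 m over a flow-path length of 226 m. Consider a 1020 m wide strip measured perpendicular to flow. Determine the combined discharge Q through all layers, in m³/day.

Flow is parallel to layering, so each bed carries its own Darcy discharge and the transmissivities add.
Σ(K_i·b_i) = 383×5.97 + 23.4×8.98 + 28.2×8.26 = 2730 m²/day.
Hydraulic gradient i = Δh / L = 1.58 / 226 = 0.006991.
Q = Σ(K_i·b_i) · W · i = 2730 × 1020 × 0.006991 = 19465 m³/day.

19500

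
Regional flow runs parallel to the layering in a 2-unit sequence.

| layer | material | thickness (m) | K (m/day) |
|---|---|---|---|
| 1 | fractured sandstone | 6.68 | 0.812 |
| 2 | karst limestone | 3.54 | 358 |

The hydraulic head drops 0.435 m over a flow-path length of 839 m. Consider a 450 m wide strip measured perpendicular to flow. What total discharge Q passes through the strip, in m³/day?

297

Flow is parallel to layering, so each bed carries its own Darcy discharge and the transmissivities add.
Σ(K_i·b_i) = 0.812×6.68 + 358×3.54 = 1273 m²/day.
Hydraulic gradient i = Δh / L = 0.435 / 839 = 0.0005185.
Q = Σ(K_i·b_i) · W · i = 1273 × 450 × 0.0005185 = 296.9 m³/day.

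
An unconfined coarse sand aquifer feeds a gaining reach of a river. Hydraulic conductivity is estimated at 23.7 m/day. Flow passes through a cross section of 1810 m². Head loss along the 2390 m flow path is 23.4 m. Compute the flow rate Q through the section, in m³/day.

420

Hydraulic gradient i = Δh / L = 23.4 / 2390 = 0.009791.
Darcy's law: Q = K · A · i = 23.70 × 1810 × 0.009791 = 420.0 m³/day.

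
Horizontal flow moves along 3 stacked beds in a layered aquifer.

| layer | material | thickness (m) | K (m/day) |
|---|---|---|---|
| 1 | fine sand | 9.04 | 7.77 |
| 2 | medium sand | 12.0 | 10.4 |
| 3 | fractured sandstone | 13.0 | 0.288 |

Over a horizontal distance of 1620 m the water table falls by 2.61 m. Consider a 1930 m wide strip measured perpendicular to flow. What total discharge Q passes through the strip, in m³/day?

Flow is parallel to layering, so each bed carries its own Darcy discharge and the transmissivities add.
Σ(K_i·b_i) = 7.77×9.04 + 10.4×12.0 + 0.288×13.0 = 198.8 m²/day.
Hydraulic gradient i = Δh / L = 2.61 / 1620 = 0.001611.
Q = Σ(K_i·b_i) · W · i = 198.8 × 1930 × 0.001611 = 618.1 m³/day.

618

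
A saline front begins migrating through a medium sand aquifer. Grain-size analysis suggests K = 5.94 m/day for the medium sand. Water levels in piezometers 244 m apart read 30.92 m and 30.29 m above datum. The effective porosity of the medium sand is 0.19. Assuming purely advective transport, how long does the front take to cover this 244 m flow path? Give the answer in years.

Hydraulic gradient i = (30.92 − 30.29) / 244 = 0.63 / 244 = 0.002582.
Darcy flux q = K · i = 5.940 × 0.002582 = 0.01534 m/day.
Seepage velocity v = q / n_e = 0.01534 / 0.19 = 0.08072 m/day.
Travel time t = L / v = 244 / 0.08072 = 3023 days = 8.276 years.

8.28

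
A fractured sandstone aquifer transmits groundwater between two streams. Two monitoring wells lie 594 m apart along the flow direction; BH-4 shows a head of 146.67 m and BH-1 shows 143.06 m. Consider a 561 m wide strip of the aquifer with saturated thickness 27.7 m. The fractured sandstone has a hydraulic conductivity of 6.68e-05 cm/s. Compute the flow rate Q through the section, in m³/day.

Convert K: 6.68e-05 cm/s × 864 = 0.05772 m/day.
Cross-sectional area A = 561 × 27.7 = 15540 m².
Hydraulic gradient i = (146.67 − 143.06) / 594 = 3.61 / 594 = 0.006077.
Darcy's law: Q = K · A · i = 0.05772 × 15540 × 0.006077 = 5.451 m³/day.

5.45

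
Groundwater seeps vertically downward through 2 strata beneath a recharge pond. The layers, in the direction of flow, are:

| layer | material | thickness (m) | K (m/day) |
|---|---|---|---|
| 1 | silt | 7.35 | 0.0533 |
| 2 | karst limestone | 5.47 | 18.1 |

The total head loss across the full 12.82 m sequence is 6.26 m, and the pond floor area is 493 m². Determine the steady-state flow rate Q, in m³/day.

22.3

Flow is perpendicular to layering, so the layers act in series and the equivalent K is the thickness-weighted harmonic mean.
Total thickness L = 7.35 + 5.47 = 12.82 m.
Σ(b_i/K_i) = 7.35/0.0533 + 5.47/18.1 = 138.2 d.
K_eq = L / Σ(b_i/K_i) = 12.82 / 138.2 = 0.09276 m/day.
Q = K_eq · A · (Δh/L) = 0.09276 × 493 × (6.26/12.82) = 22.33 m³/day.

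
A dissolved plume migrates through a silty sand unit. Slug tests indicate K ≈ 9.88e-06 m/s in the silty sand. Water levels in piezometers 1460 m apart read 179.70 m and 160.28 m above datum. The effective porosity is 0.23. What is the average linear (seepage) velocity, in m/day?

Convert K: 9.88e-06 m/s × 86400 = 0.8536 m/day.
Hydraulic gradient i = (179.70 − 160.28) / 1460 = 19.42 / 1460 = 0.01330.
Darcy flux q = K · i = 0.8536 × 0.01330 = 0.01135 m/day.
Seepage velocity v = q / n_e = 0.01135 / 0.23 = 0.04937 m/day.

0.0494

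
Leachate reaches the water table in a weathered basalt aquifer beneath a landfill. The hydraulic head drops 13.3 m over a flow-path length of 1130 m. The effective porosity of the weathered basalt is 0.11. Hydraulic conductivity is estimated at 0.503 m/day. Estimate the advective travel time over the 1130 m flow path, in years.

57.5

Hydraulic gradient i = Δh / L = 13.3 / 1130 = 0.01177.
Darcy flux q = K · i = 0.5030 × 0.01177 = 0.005920 m/day.
Seepage velocity v = q / n_e = 0.005920 / 0.11 = 0.05382 m/day.
Travel time t = L / v = 1130 / 0.05382 = 20996 days = 57.48 years.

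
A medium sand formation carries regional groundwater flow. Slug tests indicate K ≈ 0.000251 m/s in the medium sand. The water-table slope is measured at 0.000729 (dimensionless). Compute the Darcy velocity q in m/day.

0.0158

Convert K: 0.000251 m/s × 86400 = 21.69 m/day.
Hydraulic gradient i = 0.000729.
Specific discharge q = K · i = 21.69 × 0.0007290 = 0.01581 m/day.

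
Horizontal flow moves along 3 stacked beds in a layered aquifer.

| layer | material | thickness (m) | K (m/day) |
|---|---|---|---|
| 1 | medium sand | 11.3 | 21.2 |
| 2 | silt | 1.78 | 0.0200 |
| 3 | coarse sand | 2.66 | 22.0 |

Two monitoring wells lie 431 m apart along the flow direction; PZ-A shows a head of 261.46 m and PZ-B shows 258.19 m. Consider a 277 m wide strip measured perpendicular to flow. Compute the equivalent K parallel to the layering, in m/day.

18.9

Flow is parallel to layering, so each bed carries its own Darcy discharge and the transmissivities add.
Σ(K_i·b_i) = 21.2×11.3 + 0.0200×1.78 + 22.0×2.66 = 298.1 m²/day.
Total thickness b = 15.74 m, so K_eq = Σ(K_i·b_i)/b = 18.94 m/day.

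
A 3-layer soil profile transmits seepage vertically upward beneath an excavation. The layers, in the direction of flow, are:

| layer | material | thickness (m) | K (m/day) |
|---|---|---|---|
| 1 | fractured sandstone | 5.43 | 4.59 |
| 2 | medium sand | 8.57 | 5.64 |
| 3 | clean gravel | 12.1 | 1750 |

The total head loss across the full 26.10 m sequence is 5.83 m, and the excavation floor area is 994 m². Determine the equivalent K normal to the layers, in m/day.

Flow is perpendicular to layering, so the layers act in series and the equivalent K is the thickness-weighted harmonic mean.
Total thickness L = 5.43 + 8.57 + 12.1 = 26.10 m.
Σ(b_i/K_i) = 5.43/4.59 + 8.57/5.64 + 12.1/1750 = 2.709 d.
K_eq = L / Σ(b_i/K_i) = 26.10 / 2.709 = 9.633 m/day.

9.63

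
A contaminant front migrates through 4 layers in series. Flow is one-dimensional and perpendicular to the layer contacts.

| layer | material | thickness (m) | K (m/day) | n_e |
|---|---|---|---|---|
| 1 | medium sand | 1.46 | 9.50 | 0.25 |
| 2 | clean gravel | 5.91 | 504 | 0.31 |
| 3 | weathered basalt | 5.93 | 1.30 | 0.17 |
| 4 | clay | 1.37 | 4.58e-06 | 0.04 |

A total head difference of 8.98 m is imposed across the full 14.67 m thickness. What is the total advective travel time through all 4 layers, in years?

297

With flow normal to the layers, continuity requires the same specific discharge q through every layer.
Σ(b_i/K_i) = 1.46/9.50 + 5.91/504 + 5.93/1.30 + 1.37/4.58e-06 = 2.991e+05 d.
q = Δh / Σ(b_i/K_i) = 8.98 / 2.991e+05 = 3.002e-05 m/day.
In each layer the seepage velocity is v_i = q/n_i, so the layer transit time is t_i = b_i·n_i / q:
  layer 1 (medium sand): t_1 = 1.46 × 0.25 / 3.002e-05 = 12158 d
  layer 2 (clean gravel): t_2 = 5.91 × 0.31 / 3.002e-05 = 61029 d
  layer 3 (weathered basalt): t_3 = 5.93 × 0.17 / 3.002e-05 = 33581 d
  layer 4 (clay): t_4 = 1.37 × 0.04 / 3.002e-05 = 1825 d
Total t = Σ t_i = 1.086e+05 days = 297.3 years.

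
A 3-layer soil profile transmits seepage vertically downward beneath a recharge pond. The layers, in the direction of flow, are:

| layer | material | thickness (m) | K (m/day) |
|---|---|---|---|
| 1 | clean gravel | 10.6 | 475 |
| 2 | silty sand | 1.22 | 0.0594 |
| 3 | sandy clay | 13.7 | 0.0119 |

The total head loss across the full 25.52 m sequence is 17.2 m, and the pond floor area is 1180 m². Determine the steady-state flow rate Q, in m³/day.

Flow is perpendicular to layering, so the layers act in series and the equivalent K is the thickness-weighted harmonic mean.
Total thickness L = 10.6 + 1.22 + 13.7 = 25.52 m.
Σ(b_i/K_i) = 10.6/475 + 1.22/0.0594 + 13.7/0.0119 = 1172 d.
K_eq = L / Σ(b_i/K_i) = 25.52 / 1172 = 0.02178 m/day.
Q = K_eq · A · (Δh/L) = 0.02178 × 1180 × (17.2/25.52) = 17.32 m³/day.

17.3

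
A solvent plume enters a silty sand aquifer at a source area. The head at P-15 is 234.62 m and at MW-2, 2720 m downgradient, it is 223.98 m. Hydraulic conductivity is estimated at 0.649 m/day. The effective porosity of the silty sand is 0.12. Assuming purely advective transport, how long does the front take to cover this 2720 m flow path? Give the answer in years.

352

Hydraulic gradient i = (234.62 − 223.98) / 2720 = 10.64 / 2720 = 0.003912.
Darcy flux q = K · i = 0.6490 × 0.003912 = 0.002539 m/day.
Seepage velocity v = q / n_e = 0.002539 / 0.12 = 0.02116 m/day.
Travel time t = L / v = 2720 / 0.02116 = 1.286e+05 days = 352.0 years.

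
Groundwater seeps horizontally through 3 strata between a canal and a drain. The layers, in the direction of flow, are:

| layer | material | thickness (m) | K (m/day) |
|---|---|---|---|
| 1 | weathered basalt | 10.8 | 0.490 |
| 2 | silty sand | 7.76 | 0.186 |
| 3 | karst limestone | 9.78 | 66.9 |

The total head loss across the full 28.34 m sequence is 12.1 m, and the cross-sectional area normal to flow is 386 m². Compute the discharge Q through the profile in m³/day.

73.1

Flow is perpendicular to layering, so the layers act in series and the equivalent K is the thickness-weighted harmonic mean.
Total thickness L = 10.8 + 7.76 + 9.78 = 28.34 m.
Σ(b_i/K_i) = 10.8/0.490 + 7.76/0.186 + 9.78/66.9 = 63.91 d.
K_eq = L / Σ(b_i/K_i) = 28.34 / 63.91 = 0.4435 m/day.
Q = K_eq · A · (Δh/L) = 0.4435 × 386 × (12.1/28.34) = 73.08 m³/day.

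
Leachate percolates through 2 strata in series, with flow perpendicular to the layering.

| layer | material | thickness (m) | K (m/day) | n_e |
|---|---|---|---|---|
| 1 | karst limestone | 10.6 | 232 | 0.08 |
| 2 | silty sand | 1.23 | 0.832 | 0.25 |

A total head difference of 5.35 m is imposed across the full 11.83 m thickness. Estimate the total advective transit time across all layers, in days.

0.329

With flow normal to the layers, continuity requires the same specific discharge q through every layer.
Σ(b_i/K_i) = 10.6/232 + 1.23/0.832 = 1.524 d.
q = Δh / Σ(b_i/K_i) = 5.35 / 1.524 = 3.510 m/day.
In each layer the seepage velocity is v_i = q/n_i, so the layer transit time is t_i = b_i·n_i / q:
  layer 1 (karst limestone): t_1 = 10.6 × 0.08 / 3.510 = 0.2416 d
  layer 2 (silty sand): t_2 = 1.23 × 0.25 / 3.510 = 0.08760 d
Total t = Σ t_i = 0.3292 days.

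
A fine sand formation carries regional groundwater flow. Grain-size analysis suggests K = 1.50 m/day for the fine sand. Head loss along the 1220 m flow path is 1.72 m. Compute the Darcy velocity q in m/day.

Hydraulic gradient i = Δh / L = 1.72 / 1220 = 0.001410.
Specific discharge q = K · i = 1.500 × 0.001410 = 0.002115 m/day.

0.00211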